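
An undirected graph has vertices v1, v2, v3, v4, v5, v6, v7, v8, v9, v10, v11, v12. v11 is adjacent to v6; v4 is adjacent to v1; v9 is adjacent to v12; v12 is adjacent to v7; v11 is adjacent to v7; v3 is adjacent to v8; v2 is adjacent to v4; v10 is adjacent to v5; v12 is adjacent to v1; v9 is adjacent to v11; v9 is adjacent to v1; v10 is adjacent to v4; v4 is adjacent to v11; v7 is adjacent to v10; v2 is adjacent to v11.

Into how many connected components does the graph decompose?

From v1: component {v1, v2, v4, v5, v6, v7, v9, v10, v11, v12}.
From v3: component {v3, v8}.
That's 2 components.

2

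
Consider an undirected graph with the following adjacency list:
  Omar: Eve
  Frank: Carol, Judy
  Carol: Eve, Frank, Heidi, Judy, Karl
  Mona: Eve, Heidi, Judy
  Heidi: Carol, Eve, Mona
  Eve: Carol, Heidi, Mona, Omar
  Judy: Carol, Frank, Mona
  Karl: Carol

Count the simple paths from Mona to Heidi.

Mona–Eve–Carol–Heidi
Mona–Eve–Heidi
Mona–Heidi
Mona–Judy–Carol–Eve–Heidi
Mona–Judy–Carol–Heidi
Mona–Judy–Frank–Carol–Eve–Heidi
Mona–Judy–Frank–Carol–Heidi

7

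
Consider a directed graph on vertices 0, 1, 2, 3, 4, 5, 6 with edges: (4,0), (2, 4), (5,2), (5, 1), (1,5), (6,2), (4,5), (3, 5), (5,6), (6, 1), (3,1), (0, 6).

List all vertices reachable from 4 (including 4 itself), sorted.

Start at 4.
Its neighbours: 0, 5.
Then their neighbours: 1, 2, 6.
Nothing further is reachable.

0, 1, 2, 4, 5, 6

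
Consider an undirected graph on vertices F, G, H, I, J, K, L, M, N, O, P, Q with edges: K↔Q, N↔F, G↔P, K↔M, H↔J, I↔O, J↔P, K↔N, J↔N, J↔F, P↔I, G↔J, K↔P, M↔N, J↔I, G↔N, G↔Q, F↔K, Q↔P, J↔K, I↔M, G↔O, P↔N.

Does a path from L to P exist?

No

L has no edges, so nothing is reachable from it.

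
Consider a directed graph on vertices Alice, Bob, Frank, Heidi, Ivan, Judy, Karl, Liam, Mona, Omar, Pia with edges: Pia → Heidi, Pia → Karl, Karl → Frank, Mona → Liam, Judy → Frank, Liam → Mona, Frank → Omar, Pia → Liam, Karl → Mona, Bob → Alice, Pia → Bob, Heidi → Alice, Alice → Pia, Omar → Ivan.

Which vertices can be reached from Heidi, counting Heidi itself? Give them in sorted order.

Alice, Bob, Frank, Heidi, Ivan, Karl, Liam, Mona, Omar, Pia

Start at Heidi.
Its neighbours: Alice.
Then their neighbours: Pia.
Then next layer: Bob, Karl, Liam.
Then next layer: Frank, Mona.
Then next layer: Omar.
Then next layer: Ivan.
Nothing further is reachable.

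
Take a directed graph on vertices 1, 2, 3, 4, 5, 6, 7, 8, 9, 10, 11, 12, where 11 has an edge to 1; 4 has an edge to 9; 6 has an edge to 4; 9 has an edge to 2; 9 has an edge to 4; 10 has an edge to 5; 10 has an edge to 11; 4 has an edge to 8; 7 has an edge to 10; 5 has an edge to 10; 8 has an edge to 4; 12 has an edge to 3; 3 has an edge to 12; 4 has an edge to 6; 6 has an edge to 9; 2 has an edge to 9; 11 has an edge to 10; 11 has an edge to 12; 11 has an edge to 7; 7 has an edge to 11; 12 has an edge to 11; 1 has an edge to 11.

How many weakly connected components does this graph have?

From 1: component {1, 3, 5, 7, 10, 11, 12}.
From 2: component {2, 4, 6, 8, 9}.
That's 2 components.

2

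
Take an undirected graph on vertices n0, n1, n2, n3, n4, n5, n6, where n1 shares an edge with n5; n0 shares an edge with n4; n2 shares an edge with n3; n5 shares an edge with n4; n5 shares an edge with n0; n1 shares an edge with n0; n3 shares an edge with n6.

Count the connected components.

From n0: component {n0, n1, n4, n5}.
From n2: component {n2, n3, n6}.
That's 2 components.

2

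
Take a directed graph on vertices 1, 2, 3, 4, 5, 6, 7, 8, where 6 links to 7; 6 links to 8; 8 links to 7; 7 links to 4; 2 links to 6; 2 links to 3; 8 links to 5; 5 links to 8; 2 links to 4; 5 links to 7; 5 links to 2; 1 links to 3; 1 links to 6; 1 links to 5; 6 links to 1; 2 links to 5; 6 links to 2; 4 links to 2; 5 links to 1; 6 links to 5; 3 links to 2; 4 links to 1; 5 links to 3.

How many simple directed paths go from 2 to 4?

12

2→4
2→5→1→6→7→4
2→5→1→6→8→7→4
2→5→7→4
2→5→8→7→4
2→6→1→5→7→4
2→6→1→5→8→7→4
2→6→5→7→4
2→6→5→8→7→4
2→6→7→4
2→6→8→5→7→4
2→6→8→7→4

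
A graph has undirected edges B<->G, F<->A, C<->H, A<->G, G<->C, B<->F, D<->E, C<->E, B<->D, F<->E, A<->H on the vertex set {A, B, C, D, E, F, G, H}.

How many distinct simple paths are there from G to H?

G–A–F–B–D–E–C–H
G–A–F–E–C–H
G–A–H
G–B–D–E–C–H
G–B–D–E–F–A–H
G–B–F–A–H
G–B–F–E–C–H
G–C–E–D–B–F–A–H
G–C–E–F–A–H
G–C–H

10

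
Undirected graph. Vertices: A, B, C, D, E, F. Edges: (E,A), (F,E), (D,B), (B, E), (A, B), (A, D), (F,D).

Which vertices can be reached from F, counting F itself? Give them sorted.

Start at F.
Its neighbours: D, E.
Then their neighbours: A, B.
Nothing further is reachable.

A, B, D, E, F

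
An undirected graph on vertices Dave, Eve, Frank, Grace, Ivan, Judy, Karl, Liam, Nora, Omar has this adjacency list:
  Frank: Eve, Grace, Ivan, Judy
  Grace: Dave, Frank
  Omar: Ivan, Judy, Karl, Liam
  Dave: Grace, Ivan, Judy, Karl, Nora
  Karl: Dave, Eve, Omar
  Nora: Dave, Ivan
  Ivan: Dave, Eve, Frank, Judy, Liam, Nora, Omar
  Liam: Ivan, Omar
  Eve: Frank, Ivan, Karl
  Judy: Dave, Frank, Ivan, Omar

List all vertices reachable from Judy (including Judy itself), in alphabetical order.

Dave, Eve, Frank, Grace, Ivan, Judy, Karl, Liam, Nora, Omar

Start at Judy.
Its neighbours: Dave, Frank, Ivan, Omar.
Then their neighbours: Eve, Grace, Karl, Liam, Nora.
Every vertex is now reached.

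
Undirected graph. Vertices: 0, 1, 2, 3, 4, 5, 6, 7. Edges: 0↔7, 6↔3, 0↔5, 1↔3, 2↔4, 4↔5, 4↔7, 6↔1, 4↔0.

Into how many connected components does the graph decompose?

From 0: component {0, 2, 4, 5, 7}.
From 1: component {1, 3, 6}.
That's 2 components.

2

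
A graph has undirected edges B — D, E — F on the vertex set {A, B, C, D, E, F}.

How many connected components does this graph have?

4

From A: component {A}.
From B: component {B, D}.
From C: component {C}.
From E: component {E, F}.
That's 4 components.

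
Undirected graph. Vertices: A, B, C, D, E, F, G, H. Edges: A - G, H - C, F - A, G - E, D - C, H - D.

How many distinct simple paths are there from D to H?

D–C–H
D–H

2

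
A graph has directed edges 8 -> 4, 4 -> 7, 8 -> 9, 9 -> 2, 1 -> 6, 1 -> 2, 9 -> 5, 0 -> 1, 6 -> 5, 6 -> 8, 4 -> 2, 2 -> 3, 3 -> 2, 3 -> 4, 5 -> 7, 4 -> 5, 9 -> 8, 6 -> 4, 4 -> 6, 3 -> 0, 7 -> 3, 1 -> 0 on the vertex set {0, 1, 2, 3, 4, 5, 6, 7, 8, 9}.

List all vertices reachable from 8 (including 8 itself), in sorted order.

0, 1, 2, 3, 4, 5, 6, 7, 8, 9

Start at 8.
Its neighbours: 4, 9.
Then their neighbours: 2, 5, 6, 7.
Then next layer: 3.
Then next layer: 0.
Then next layer: 1.
Every vertex is now reached.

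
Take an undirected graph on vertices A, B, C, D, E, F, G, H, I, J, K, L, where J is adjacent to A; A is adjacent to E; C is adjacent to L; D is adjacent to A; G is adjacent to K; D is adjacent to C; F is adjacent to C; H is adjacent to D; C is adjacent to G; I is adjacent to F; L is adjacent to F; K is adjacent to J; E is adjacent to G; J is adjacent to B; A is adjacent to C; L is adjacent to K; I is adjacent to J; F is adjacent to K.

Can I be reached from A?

Explore from A.
Distance 1: reach C, D, E, J.
Distance 2: reach B, F, G, H, I, K, L.
Found I.

Yes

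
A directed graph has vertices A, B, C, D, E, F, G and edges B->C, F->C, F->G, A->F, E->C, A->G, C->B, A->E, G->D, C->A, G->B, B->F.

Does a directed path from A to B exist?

Explore from A.
Distance 1: reach E, F, G.
Distance 2: reach B, C, D.
Found B.

Yes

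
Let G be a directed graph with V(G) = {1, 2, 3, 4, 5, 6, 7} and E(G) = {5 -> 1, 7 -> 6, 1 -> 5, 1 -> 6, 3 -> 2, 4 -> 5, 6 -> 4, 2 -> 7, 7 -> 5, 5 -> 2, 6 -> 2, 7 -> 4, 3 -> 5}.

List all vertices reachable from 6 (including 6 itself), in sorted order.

1, 2, 4, 5, 6, 7

Start at 6.
Its neighbours: 2, 4.
Then their neighbours: 5, 7.
Then next layer: 1.
Nothing further is reachable.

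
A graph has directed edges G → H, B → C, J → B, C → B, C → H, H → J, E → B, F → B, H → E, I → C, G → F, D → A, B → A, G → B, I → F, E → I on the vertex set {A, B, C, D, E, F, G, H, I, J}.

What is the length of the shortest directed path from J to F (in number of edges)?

Distance 0: J.
Distance 1: B.
Distance 2: A, C.
Distance 3: H.
Distance 4: E.
Distance 5: I.
Distance 6: F — contains F.

6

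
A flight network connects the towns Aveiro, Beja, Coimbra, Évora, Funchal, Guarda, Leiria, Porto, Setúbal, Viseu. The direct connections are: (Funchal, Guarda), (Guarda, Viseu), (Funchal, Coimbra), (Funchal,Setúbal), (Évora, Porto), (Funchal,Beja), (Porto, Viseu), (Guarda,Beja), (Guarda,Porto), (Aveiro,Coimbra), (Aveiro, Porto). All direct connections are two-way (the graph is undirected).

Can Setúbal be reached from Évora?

Yes

Explore from Évora.
Distance 1: reach Porto.
Distance 2: reach Aveiro, Guarda, Viseu.
Distance 3: reach Beja, Coimbra, Funchal.
Distance 4: reach Setúbal.
Found Setúbal.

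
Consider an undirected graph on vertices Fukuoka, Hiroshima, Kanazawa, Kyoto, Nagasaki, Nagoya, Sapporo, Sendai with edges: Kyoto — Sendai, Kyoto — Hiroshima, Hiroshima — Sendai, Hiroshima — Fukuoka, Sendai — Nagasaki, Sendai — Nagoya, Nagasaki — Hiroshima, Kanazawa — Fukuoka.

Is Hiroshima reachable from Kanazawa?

Explore from Kanazawa.
Distance 1: reach Fukuoka.
Distance 2: reach Hiroshima.
Found Hiroshima.

Yes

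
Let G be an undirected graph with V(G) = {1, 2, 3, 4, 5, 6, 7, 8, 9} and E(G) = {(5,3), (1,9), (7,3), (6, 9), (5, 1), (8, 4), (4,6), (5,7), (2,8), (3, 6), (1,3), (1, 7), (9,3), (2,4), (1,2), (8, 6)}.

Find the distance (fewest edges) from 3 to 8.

Distance 0: 3.
Distance 1: 1, 5, 6, 7, 9.
Distance 2: 2, 4, 8 — contains 8.

2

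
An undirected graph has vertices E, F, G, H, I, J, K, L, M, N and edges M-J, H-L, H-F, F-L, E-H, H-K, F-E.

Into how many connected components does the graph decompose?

5

From E: component {E, F, H, K, L}.
From G: component {G}.
From I: component {I}.
From J: component {J, M}.
From N: component {N}.
That's 5 components.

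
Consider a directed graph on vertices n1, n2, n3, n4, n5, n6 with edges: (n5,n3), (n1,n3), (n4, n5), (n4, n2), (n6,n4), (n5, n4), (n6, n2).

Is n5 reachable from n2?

No

n2 has no outgoing edges, so nothing is reachable from it.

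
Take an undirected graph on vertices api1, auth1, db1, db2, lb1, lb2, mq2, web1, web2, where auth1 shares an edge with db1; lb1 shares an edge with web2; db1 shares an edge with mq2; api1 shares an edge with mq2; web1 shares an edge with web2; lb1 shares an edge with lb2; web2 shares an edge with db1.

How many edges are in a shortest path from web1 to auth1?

3

Distance 0: web1.
Distance 1: web2.
Distance 2: db1, lb1.
Distance 3: auth1, lb2, mq2 — contains auth1.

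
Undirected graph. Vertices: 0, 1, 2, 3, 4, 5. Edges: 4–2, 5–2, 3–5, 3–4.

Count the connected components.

3

From 0: component {0}.
From 1: component {1}.
From 2: component {2, 3, 4, 5}.
That's 3 components.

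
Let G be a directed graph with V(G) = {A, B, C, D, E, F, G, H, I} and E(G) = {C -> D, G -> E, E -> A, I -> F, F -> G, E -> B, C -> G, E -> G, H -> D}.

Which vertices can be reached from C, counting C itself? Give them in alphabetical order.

A, B, C, D, E, G

Start at C.
Its neighbours: D, G.
Then their neighbours: E.
Then next layer: A, B.
Nothing further is reachable.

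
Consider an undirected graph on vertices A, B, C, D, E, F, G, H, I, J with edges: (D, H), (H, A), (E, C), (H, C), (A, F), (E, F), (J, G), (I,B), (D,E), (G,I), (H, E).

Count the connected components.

2

From A: component {A, C, D, E, F, H}.
From B: component {B, G, I, J}.
That's 2 components.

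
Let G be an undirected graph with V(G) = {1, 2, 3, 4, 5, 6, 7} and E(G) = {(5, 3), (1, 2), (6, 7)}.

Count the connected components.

From 1: component {1, 2}.
From 3: component {3, 5}.
From 4: component {4}.
From 6: component {6, 7}.
That's 4 components.

4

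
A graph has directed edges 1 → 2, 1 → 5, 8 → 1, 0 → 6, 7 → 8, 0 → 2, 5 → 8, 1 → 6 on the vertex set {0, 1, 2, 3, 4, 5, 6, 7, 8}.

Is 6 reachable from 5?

Yes

Explore from 5.
Distance 1: reach 8.
Distance 2: reach 1.
Distance 3: reach 2, 6.
Found 6.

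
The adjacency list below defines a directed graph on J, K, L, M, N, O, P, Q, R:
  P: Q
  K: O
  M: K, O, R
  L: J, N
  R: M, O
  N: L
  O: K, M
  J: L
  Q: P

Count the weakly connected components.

3

From J: component {J, L, N}.
From K: component {K, M, O, R}.
From P: component {P, Q}.
That's 3 components.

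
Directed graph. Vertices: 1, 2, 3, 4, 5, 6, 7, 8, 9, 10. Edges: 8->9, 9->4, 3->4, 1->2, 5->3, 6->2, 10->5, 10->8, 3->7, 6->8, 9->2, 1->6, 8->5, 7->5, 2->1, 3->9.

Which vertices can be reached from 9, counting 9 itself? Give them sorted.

1, 2, 3, 4, 5, 6, 7, 8, 9

Start at 9.
Its neighbours: 2, 4.
Then their neighbours: 1.
Then next layer: 6.
Then next layer: 8.
Then next layer: 5.
Then next layer: 3.
Then next layer: 7.
Nothing further is reachable.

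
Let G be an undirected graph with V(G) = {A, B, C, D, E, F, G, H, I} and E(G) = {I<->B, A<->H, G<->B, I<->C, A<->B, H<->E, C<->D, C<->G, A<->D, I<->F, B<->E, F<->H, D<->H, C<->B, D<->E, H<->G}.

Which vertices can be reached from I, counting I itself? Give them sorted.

A, B, C, D, E, F, G, H, I

Start at I.
Its neighbours: B, C, F.
Then their neighbours: A, D, E, G, H.
Every vertex is now reached.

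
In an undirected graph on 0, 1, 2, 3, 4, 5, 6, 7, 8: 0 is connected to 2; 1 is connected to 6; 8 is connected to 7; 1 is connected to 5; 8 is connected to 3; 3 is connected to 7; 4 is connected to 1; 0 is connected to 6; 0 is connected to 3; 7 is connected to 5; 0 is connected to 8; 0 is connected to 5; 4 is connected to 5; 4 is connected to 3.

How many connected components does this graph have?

1

From 0: component {0, 1, 2, 3, 4, 5, 6, 7, 8}.
That's 1 component.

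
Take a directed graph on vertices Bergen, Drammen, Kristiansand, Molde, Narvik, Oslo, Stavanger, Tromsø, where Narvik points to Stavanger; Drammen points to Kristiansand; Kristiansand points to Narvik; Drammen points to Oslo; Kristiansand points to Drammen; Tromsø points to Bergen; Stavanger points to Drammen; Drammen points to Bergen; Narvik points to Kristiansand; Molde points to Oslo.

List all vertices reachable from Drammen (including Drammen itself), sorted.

Bergen, Drammen, Kristiansand, Narvik, Oslo, Stavanger

Start at Drammen.
Its neighbours: Bergen, Kristiansand, Oslo.
Then their neighbours: Narvik.
Then next layer: Stavanger.
Nothing further is reachable.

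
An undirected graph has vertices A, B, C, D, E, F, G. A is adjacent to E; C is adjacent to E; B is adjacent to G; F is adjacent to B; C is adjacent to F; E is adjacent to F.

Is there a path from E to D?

No

Explore from E.
Distance 1: reach A, C, F.
Distance 2: reach B.
Distance 3: reach G.
The search is exhausted without reaching D; it lies in a different component.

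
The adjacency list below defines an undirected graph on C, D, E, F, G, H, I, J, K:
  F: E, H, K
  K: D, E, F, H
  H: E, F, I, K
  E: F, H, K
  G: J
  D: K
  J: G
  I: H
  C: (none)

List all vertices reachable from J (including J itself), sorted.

G, J

Start at J.
Its neighbours: G.
Nothing further is reachable.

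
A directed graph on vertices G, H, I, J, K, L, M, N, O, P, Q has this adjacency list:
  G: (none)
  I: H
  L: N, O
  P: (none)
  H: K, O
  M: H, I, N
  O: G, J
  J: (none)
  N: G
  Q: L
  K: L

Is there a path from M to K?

Explore from M.
Distance 1: reach H, I, N.
Distance 2: reach G, K, O.
Found K.

Yes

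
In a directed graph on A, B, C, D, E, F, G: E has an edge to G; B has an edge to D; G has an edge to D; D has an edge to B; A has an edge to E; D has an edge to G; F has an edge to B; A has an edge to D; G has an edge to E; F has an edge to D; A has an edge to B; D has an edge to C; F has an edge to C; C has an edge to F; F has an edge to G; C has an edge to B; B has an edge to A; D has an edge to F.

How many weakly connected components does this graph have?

From A: component {A, B, C, D, E, F, G}.
That's 1 component.

1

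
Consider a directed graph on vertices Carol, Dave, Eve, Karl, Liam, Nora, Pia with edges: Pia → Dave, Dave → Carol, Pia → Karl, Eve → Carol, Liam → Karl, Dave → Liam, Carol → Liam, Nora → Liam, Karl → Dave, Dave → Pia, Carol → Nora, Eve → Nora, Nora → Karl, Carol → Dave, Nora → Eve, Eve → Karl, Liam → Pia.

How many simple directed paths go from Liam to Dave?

Liam→Karl→Dave
Liam→Pia→Dave
Liam→Pia→Karl→Dave

3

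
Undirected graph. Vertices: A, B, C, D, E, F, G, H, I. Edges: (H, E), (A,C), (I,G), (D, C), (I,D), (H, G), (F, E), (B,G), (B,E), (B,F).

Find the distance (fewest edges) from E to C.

Distance 0: E.
Distance 1: B, F, H.
Distance 2: G.
Distance 3: I.
Distance 4: D.
Distance 5: C — contains C.

5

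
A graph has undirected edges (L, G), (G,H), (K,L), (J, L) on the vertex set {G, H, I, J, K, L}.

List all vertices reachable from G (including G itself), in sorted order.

Start at G.
Its neighbours: H, L.
Then their neighbours: J, K.
Nothing further is reachable.

G, H, J, K, L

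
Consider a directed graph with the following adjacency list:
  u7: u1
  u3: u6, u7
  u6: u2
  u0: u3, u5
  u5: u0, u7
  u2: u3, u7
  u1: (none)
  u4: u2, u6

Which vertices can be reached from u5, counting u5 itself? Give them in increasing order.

u0, u1, u2, u3, u5, u6, u7

Start at u5.
Its neighbours: u0, u7.
Then their neighbours: u1, u3.
Then next layer: u6.
Then next layer: u2.
Nothing further is reachable.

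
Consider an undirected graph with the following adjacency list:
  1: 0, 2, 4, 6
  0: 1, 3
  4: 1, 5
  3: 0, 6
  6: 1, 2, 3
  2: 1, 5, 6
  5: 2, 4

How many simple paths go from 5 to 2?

5–2
5–4–1–0–3–6–2
5–4–1–2
5–4–1–6–2

4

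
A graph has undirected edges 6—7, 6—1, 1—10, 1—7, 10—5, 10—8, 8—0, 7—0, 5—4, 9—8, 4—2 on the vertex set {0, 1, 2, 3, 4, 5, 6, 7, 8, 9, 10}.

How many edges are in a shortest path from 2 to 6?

5

Distance 0: 2.
Distance 1: 4.
Distance 2: 5.
Distance 3: 10.
Distance 4: 1, 8.
Distance 5: 0, 6, 7, 9 — contains 6.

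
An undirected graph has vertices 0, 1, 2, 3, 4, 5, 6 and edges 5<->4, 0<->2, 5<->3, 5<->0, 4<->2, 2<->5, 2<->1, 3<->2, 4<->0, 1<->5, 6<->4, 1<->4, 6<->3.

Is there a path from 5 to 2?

Yes

Explore from 5.
Distance 1: reach 0, 1, 2, 3, 4.
Found 2.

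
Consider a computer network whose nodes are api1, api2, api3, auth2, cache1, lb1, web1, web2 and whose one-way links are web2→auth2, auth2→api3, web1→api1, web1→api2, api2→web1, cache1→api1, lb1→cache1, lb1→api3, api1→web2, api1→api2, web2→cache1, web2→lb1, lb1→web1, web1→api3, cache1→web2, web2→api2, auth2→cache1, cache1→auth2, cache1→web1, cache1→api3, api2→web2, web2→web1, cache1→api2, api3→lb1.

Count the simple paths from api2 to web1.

11

api2→web1
api2→web2→auth2→api3→lb1→cache1→web1
api2→web2→auth2→api3→lb1→web1
api2→web2→auth2→cache1→api3→lb1→web1
api2→web2→auth2→cache1→web1
api2→web2→cache1→api3→lb1→web1
api2→web2→cache1→auth2→api3→lb1→web1
api2→web2→cache1→web1
api2→web2→lb1→cache1→web1
api2→web2→lb1→web1
api2→web2→web1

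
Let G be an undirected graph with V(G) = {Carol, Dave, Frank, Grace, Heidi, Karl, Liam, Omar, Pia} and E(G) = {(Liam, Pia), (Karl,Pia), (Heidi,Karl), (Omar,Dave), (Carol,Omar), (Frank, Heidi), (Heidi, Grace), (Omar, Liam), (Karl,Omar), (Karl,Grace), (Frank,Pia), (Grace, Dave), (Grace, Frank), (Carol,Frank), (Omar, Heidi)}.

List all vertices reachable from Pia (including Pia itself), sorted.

Start at Pia.
Its neighbours: Frank, Karl, Liam.
Then their neighbours: Carol, Grace, Heidi, Omar.
Then next layer: Dave.
Every vertex is now reached.

Carol, Dave, Frank, Grace, Heidi, Karl, Liam, Omar, Pia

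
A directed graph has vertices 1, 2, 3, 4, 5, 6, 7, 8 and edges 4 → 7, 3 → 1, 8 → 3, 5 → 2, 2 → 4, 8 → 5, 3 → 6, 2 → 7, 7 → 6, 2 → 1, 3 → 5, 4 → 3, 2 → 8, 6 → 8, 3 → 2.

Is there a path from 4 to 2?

Explore from 4.
Distance 1: reach 3, 7.
Distance 2: reach 1, 2, 5, 6.
Found 2.

Yes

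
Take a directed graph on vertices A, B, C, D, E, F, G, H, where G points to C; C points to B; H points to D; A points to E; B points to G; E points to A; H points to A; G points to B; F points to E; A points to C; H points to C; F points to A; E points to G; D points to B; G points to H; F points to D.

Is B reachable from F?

Explore from F.
Distance 1: reach A, D, E.
Distance 2: reach B, C, G.
Found B.

Yes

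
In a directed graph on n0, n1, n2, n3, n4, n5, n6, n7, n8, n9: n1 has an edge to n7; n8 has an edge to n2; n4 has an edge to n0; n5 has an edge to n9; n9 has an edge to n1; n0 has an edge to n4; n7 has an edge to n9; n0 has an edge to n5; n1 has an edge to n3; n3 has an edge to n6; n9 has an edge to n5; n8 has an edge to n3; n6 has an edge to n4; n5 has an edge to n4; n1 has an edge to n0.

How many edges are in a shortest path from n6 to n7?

Distance 0: n6.
Distance 1: n4.
Distance 2: n0.
Distance 3: n5.
Distance 4: n9.
Distance 5: n1.
Distance 6: n3, n7 — contains n7.

6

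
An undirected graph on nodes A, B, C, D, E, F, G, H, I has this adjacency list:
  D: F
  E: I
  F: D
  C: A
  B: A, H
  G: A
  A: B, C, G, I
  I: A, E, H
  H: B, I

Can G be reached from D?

No

Explore from D.
Distance 1: reach F.
The search is exhausted without reaching G; it lies in a different component.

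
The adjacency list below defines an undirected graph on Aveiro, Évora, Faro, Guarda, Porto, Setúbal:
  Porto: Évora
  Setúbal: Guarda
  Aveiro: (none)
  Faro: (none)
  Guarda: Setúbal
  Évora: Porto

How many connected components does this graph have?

From Aveiro: component {Aveiro}.
From Évora: component {Évora, Porto}.
From Faro: component {Faro}.
From Guarda: component {Guarda, Setúbal}.
That's 4 components.

4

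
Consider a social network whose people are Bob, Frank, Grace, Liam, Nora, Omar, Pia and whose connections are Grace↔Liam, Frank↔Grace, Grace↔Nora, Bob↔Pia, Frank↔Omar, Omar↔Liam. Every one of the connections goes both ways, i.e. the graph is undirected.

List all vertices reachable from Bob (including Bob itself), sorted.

Bob, Pia

Start at Bob.
Its neighbours: Pia.
Nothing further is reachable.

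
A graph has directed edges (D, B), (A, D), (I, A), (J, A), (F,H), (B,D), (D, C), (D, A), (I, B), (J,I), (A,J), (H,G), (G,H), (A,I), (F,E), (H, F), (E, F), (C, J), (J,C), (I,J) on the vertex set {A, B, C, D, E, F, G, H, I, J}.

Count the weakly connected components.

2

From A: component {A, B, C, D, I, J}.
From E: component {E, F, G, H}.
That's 2 components.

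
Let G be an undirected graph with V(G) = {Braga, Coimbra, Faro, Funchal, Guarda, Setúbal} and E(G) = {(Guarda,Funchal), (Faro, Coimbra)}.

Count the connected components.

From Braga: component {Braga}.
From Coimbra: component {Coimbra, Faro}.
From Funchal: component {Funchal, Guarda}.
From Setúbal: component {Setúbal}.
That's 4 components.

4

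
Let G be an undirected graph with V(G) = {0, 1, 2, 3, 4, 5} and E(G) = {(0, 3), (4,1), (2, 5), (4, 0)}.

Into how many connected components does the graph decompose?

From 0: component {0, 1, 3, 4}.
From 2: component {2, 5}.
That's 2 components.

2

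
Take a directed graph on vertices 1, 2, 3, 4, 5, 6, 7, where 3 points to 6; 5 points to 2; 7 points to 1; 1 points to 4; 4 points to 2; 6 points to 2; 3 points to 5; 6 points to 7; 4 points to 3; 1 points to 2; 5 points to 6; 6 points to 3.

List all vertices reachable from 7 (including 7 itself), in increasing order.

Start at 7.
Its neighbours: 1.
Then their neighbours: 2, 4.
Then next layer: 3.
Then next layer: 5, 6.
Every vertex is now reached.

1, 2, 3, 4, 5, 6, 7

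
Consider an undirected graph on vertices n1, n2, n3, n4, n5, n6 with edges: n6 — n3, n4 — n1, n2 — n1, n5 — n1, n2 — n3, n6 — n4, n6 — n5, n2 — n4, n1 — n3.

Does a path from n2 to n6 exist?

Explore from n2.
Distance 1: reach n1, n3, n4.
Distance 2: reach n5, n6.
Found n6.

Yes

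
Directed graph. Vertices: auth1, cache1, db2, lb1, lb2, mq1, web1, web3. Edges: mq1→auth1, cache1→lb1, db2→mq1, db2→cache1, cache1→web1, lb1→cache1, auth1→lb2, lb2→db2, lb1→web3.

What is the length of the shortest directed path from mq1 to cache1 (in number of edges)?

Distance 0: mq1.
Distance 1: auth1.
Distance 2: lb2.
Distance 3: db2.
Distance 4: cache1 — contains cache1.

4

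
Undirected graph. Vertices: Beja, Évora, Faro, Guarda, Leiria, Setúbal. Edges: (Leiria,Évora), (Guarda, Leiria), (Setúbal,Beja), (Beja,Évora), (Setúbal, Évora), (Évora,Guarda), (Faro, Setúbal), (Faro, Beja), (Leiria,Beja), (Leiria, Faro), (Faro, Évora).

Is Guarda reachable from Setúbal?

Yes

Explore from Setúbal.
Distance 1: reach Beja, Évora, Faro.
Distance 2: reach Guarda, Leiria.
Found Guarda.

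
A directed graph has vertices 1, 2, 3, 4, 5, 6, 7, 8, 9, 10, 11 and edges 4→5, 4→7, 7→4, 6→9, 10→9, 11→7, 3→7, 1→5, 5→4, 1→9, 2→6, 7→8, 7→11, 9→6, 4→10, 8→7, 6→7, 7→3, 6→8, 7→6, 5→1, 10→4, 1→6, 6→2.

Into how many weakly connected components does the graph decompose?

1

From 1: component {1, 2, 3, 4, 5, 6, 7, 8, 9, 10, 11}.
That's 1 component.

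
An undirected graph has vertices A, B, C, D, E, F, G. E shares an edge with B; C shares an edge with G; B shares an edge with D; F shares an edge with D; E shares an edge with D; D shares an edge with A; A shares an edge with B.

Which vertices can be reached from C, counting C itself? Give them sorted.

C, G

Start at C.
Its neighbours: G.
Nothing further is reachable.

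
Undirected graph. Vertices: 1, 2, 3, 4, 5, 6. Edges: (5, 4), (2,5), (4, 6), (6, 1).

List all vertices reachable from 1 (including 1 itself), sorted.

Start at 1.
Its neighbours: 6.
Then their neighbours: 4.
Then next layer: 5.
Then next layer: 2.
Nothing further is reachable.

1, 2, 4, 5, 6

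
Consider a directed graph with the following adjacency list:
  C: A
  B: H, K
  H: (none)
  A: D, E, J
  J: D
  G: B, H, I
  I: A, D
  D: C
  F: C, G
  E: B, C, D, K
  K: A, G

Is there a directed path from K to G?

Explore from K.
Distance 1: reach A, G.
Found G.

Yes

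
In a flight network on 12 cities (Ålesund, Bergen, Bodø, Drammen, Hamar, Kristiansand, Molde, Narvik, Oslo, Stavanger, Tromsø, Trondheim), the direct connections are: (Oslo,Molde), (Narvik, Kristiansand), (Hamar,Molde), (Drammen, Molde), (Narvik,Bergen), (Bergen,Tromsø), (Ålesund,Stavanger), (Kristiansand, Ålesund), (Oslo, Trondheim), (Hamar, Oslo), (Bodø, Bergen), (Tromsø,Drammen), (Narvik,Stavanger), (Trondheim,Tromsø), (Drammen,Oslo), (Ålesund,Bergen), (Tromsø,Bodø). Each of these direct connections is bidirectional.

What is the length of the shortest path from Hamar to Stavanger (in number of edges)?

6

Distance 0: Hamar.
Distance 1: Molde, Oslo.
Distance 2: Drammen, Trondheim.
Distance 3: Tromsø.
Distance 4: Bergen, Bodø.
Distance 5: Ålesund, Narvik.
Distance 6: Kristiansand, Stavanger — contains Stavanger.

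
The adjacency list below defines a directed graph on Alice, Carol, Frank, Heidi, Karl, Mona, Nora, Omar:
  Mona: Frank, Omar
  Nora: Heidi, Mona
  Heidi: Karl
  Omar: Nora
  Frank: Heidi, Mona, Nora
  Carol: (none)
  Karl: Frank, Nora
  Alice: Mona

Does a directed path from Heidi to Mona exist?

Explore from Heidi.
Distance 1: reach Karl.
Distance 2: reach Frank, Nora.
Distance 3: reach Mona.
Found Mona.

Yes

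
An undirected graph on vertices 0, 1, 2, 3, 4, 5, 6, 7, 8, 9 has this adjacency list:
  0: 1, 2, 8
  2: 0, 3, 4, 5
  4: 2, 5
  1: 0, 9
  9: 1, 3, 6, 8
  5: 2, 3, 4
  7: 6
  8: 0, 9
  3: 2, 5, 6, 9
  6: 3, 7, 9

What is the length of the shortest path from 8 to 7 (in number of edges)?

Distance 0: 8.
Distance 1: 0, 9.
Distance 2: 1, 2, 3, 6.
Distance 3: 4, 5, 7 — contains 7.

3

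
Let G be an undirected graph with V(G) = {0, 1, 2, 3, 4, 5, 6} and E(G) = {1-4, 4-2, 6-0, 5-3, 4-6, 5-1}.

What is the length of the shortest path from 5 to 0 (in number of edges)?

Distance 0: 5.
Distance 1: 1, 3.
Distance 2: 4.
Distance 3: 2, 6.
Distance 4: 0 — contains 0.

4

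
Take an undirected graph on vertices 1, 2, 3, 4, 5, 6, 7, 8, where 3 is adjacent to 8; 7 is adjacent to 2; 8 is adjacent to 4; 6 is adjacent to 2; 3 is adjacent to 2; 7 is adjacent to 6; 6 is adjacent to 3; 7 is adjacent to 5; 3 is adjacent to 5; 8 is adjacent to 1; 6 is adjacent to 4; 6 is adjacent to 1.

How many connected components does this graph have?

From 1: component {1, 2, 3, 4, 5, 6, 7, 8}.
That's 1 component.

1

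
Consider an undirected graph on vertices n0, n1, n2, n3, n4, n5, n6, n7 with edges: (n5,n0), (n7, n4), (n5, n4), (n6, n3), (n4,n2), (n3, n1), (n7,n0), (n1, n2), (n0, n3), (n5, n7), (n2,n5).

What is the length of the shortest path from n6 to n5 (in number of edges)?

3

Distance 0: n6.
Distance 1: n3.
Distance 2: n0, n1.
Distance 3: n2, n5, n7 — contains n5.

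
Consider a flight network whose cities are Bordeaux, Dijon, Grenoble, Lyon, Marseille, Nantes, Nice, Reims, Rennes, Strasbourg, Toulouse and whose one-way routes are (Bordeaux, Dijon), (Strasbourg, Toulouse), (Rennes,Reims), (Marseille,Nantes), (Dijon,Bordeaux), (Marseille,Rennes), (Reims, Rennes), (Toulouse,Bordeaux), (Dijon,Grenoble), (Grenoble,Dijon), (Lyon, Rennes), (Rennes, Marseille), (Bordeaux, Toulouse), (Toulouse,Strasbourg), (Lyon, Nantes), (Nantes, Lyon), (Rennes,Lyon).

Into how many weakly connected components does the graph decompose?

From Bordeaux: component {Bordeaux, Dijon, Grenoble, Strasbourg, Toulouse}.
From Lyon: component {Lyon, Marseille, Nantes, Reims, Rennes}.
From Nice: component {Nice}.
That's 3 components.

3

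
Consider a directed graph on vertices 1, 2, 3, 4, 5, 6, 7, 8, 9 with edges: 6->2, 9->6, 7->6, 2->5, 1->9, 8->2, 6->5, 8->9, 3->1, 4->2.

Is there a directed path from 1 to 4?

Explore from 1.
Distance 1: reach 9.
Distance 2: reach 6.
Distance 3: reach 2, 5.
The search from 1 is exhausted; no directed path reaches 4.

No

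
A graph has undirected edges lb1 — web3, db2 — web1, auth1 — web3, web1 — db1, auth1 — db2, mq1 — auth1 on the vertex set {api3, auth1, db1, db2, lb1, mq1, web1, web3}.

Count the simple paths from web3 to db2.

web3–auth1–db2

1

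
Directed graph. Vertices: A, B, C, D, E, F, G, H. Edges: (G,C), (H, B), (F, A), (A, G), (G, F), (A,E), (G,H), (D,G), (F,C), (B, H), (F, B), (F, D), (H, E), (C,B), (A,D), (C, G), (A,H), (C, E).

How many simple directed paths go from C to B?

C→B
C→G→F→A→H→B
C→G→F→B
C→G→H→B

4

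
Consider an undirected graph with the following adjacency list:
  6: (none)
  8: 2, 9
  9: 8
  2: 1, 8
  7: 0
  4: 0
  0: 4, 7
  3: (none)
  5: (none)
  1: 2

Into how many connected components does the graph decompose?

5

From 0: component {0, 4, 7}.
From 1: component {1, 2, 8, 9}.
From 3: component {3}.
From 5: component {5}.
From 6: component {6}.
That's 5 components.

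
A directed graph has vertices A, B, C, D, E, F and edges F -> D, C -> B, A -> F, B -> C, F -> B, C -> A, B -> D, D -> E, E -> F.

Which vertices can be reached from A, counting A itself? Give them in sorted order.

A, B, C, D, E, F

Start at A.
Its neighbours: F.
Then their neighbours: B, D.
Then next layer: C, E.
Every vertex is now reached.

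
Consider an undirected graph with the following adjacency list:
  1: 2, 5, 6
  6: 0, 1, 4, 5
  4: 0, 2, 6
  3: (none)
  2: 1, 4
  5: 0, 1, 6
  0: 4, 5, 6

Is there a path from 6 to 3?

No

Explore from 6.
Distance 1: reach 0, 1, 4, 5.
Distance 2: reach 2.
The search is exhausted without reaching 3; it lies in a different component.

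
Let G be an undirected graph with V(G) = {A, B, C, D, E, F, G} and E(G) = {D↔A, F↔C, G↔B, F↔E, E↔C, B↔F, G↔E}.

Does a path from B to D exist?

Explore from B.
Distance 1: reach F, G.
Distance 2: reach C, E.
The search is exhausted without reaching D; it lies in a different component.

No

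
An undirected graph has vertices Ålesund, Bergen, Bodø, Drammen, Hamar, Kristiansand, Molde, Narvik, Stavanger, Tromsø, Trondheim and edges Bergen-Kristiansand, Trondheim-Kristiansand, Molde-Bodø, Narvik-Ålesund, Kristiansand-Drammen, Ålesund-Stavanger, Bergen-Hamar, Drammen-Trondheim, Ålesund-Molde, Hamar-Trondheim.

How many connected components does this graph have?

3

From Ålesund: component {Ålesund, Bodø, Molde, Narvik, Stavanger}.
From Bergen: component {Bergen, Drammen, Hamar, Kristiansand, Trondheim}.
From Tromsø: component {Tromsø}.
That's 3 components.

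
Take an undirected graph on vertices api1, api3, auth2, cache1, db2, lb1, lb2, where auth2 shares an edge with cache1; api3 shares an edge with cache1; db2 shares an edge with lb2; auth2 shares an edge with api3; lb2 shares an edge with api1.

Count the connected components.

3

From api1: component {api1, db2, lb2}.
From api3: component {api3, auth2, cache1}.
From lb1: component {lb1}.
That's 3 components.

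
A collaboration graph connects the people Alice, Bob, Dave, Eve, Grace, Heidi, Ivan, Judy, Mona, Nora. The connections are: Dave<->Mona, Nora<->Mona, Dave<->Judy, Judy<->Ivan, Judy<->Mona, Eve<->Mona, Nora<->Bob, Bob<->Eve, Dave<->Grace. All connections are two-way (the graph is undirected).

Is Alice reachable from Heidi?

No

Heidi has no edges, so nothing is reachable from it.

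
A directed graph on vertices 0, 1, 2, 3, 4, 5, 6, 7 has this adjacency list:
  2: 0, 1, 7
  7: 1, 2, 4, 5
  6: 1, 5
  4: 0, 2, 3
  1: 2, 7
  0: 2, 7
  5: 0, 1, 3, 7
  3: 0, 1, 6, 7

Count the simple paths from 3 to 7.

17

3→0→2→1→7
3→0→2→7
3→0→7
3→1→2→0→7
3→1→2→7
3→1→7
3→6→1→2→0→7
3→6→1→2→7
... and 9 more.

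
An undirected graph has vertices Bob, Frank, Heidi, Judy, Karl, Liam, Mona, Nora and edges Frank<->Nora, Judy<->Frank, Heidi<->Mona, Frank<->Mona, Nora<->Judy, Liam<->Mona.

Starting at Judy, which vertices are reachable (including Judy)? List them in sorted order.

Frank, Heidi, Judy, Liam, Mona, Nora

Start at Judy.
Its neighbours: Frank, Nora.
Then their neighbours: Mona.
Then next layer: Heidi, Liam.
Nothing further is reachable.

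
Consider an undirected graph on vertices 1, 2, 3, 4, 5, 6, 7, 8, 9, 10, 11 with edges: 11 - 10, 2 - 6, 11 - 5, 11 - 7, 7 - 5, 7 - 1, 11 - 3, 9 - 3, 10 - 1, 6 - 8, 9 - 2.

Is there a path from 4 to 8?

4 has no edges, so nothing is reachable from it.

No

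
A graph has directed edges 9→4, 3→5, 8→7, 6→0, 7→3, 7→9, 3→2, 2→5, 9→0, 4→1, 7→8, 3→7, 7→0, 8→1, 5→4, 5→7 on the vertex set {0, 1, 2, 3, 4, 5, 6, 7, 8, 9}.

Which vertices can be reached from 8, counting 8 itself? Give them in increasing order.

0, 1, 2, 3, 4, 5, 7, 8, 9

Start at 8.
Its neighbours: 1, 7.
Then their neighbours: 0, 3, 9.
Then next layer: 2, 4, 5.
Nothing further is reachable.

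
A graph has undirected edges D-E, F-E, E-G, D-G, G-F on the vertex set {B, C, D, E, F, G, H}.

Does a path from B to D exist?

No

B has no edges, so nothing is reachable from it.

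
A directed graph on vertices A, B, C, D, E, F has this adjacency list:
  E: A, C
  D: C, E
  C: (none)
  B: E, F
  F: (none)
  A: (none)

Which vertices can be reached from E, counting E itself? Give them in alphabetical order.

A, C, E

Start at E.
Its neighbours: A, C.
Nothing further is reachable.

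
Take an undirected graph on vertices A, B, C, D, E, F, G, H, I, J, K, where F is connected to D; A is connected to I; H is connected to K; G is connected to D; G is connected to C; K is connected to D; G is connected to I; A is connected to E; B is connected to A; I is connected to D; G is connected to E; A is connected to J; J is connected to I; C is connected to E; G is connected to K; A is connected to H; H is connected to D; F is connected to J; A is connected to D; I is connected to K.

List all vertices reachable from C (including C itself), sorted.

A, B, C, D, E, F, G, H, I, J, K

Start at C.
Its neighbours: E, G.
Then their neighbours: A, D, I, K.
Then next layer: B, F, H, J.
Every vertex is now reached.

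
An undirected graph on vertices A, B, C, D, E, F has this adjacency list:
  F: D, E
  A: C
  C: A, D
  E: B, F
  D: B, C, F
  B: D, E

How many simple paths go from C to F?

C–D–B–E–F
C–D–F

2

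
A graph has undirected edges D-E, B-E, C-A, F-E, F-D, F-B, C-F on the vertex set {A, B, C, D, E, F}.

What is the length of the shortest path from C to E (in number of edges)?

2

Distance 0: C.
Distance 1: A, F.
Distance 2: B, D, E — contains E.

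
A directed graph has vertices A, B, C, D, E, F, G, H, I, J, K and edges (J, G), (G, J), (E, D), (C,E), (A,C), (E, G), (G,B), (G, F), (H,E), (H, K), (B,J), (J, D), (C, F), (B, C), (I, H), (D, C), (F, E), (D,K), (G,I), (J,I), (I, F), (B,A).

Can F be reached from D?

Yes

Explore from D.
Distance 1: reach C, K.
Distance 2: reach E, F.
Found F.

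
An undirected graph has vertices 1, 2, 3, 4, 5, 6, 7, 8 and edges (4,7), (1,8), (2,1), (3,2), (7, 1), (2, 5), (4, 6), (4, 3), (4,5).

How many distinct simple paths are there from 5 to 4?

3

5–2–1–7–4
5–2–3–4
5–4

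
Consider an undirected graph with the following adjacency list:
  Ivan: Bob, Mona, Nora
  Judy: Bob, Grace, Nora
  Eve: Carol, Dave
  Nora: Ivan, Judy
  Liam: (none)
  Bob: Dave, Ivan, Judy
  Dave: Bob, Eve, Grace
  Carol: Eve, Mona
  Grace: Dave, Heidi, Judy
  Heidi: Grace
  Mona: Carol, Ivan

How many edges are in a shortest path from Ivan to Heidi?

Distance 0: Ivan.
Distance 1: Bob, Mona, Nora.
Distance 2: Carol, Dave, Judy.
Distance 3: Eve, Grace.
Distance 4: Heidi — contains Heidi.

4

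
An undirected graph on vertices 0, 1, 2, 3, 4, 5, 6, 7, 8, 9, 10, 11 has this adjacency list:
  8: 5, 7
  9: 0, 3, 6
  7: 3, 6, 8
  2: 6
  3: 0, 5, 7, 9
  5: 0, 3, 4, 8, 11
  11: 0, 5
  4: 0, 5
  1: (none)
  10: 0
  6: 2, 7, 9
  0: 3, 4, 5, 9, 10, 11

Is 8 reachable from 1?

1 has no edges, so nothing is reachable from it.

No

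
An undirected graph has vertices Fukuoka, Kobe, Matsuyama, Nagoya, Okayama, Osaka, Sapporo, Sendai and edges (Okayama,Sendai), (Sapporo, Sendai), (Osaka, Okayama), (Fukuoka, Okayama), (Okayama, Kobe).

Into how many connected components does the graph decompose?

3

From Fukuoka: component {Fukuoka, Kobe, Okayama, Osaka, Sapporo, Sendai}.
From Matsuyama: component {Matsuyama}.
From Nagoya: component {Nagoya}.
That's 3 components.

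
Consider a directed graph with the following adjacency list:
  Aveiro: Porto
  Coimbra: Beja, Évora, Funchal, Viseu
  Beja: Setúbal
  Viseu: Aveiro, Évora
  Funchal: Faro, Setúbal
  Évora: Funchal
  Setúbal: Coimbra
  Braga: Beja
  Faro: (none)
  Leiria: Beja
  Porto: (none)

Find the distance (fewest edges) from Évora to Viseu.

4

Distance 0: Évora.
Distance 1: Funchal.
Distance 2: Faro, Setúbal.
Distance 3: Coimbra.
Distance 4: Beja, Viseu — contains Viseu.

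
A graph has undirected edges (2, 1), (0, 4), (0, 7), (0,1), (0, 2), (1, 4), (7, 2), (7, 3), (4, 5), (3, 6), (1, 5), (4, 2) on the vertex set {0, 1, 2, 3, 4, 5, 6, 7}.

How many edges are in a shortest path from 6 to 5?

5

Distance 0: 6.
Distance 1: 3.
Distance 2: 7.
Distance 3: 0, 2.
Distance 4: 1, 4.
Distance 5: 5 — contains 5.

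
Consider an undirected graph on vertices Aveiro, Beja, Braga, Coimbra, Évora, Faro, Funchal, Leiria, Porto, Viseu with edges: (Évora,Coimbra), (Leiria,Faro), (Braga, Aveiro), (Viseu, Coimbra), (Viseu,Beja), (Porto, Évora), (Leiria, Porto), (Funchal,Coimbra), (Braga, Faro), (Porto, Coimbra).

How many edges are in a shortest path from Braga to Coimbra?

4

Distance 0: Braga.
Distance 1: Aveiro, Faro.
Distance 2: Leiria.
Distance 3: Porto.
Distance 4: Coimbra, Évora — contains Coimbra.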